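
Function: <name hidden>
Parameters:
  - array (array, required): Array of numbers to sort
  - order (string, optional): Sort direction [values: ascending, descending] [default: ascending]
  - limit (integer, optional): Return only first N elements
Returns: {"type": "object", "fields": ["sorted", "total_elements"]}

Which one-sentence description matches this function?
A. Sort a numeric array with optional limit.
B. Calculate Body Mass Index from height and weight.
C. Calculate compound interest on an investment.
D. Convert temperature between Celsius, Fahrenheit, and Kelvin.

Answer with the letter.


Parameters array, order, limit and return ["sorted", "total_elements"] fit: Sort a numeric array with optional limit.
A


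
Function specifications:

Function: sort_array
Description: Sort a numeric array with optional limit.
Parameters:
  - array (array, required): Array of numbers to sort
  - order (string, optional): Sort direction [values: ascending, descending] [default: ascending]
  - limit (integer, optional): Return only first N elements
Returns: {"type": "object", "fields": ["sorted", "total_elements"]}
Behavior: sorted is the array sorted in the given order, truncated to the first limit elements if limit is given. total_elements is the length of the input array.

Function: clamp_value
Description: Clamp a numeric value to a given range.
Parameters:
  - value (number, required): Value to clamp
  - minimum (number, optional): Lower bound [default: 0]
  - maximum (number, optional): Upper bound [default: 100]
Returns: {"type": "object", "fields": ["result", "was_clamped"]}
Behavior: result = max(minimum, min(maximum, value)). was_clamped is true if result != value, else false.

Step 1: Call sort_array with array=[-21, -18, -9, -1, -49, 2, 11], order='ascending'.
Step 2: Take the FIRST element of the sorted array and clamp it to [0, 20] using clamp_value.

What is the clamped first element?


Step 1: sort_array(order=ascending)
  sorted: [-49, -21, -18, -9, -1, 2, 11]
  -> first element = -49
Step 2: clamp_value(value=-49, minimum=0, maximum=20)
  result = max(0, min(20, -49)) = max(0, -49) = 0
  was_clamped = (0 != -49) = true
  -> result = 0
0


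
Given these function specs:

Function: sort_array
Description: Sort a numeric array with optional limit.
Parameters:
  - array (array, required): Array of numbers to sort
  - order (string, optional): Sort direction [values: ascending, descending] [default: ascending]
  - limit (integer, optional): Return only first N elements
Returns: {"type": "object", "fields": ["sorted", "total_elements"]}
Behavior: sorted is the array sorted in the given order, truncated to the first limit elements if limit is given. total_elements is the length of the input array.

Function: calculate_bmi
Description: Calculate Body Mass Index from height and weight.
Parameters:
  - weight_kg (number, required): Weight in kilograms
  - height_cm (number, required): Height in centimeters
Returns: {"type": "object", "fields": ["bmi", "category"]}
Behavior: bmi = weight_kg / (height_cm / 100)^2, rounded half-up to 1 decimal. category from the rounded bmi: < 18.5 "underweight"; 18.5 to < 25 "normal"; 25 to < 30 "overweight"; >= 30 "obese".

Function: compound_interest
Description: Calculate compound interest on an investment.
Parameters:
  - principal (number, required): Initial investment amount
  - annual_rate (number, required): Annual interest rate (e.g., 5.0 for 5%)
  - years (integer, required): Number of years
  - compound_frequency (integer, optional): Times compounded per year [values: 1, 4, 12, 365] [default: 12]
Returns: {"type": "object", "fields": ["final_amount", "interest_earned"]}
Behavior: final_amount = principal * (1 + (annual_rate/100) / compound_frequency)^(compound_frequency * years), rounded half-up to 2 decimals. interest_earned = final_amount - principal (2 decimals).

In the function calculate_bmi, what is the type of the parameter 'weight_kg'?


The calculate_bmi spec declares:
  - weight_kg (number, required): Weight in kilograms
Type:
number


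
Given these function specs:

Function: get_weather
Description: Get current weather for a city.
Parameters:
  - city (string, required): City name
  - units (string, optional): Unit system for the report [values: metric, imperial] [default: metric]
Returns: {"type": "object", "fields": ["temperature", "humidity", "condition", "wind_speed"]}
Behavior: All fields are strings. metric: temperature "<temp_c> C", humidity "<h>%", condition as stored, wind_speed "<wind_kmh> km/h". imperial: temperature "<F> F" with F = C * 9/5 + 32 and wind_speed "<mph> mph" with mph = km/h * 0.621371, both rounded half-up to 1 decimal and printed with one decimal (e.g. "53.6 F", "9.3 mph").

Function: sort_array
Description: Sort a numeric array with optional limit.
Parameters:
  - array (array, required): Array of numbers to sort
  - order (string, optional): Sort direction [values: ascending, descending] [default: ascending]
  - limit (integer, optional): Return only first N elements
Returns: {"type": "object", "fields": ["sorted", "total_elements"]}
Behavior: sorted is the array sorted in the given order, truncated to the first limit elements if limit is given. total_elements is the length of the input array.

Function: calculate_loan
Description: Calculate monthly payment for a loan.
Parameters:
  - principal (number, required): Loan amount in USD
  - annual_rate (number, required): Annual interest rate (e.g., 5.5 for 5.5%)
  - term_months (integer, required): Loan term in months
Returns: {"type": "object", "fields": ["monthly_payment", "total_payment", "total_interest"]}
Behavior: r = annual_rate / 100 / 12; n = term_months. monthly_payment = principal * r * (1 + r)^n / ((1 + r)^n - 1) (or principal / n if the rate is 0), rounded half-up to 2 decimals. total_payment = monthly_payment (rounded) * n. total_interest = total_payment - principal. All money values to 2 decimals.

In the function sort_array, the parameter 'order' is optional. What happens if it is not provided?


The sort_array spec declares:
  - order (string, optional): Sort direction [values: ascending, descending] [default: ascending]
It defaults to ascending


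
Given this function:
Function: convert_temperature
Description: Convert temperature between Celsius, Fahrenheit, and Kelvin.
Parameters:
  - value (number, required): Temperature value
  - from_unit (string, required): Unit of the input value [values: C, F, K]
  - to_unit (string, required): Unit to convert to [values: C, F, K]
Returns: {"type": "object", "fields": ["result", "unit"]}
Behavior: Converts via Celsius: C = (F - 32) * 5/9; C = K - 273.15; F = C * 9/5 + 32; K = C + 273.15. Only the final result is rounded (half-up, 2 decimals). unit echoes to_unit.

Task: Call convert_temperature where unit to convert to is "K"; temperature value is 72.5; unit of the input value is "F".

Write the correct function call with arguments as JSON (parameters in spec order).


Mapping each described value to its parameter name:
  'Unit to convert to' -> to_unit = "K"
  'Temperature value' -> value = 72.5
  'Unit of the input value' -> from_unit = "F"
convert_temperature({"value": 72.5, "from_unit": "F", "to_unit": "K"})


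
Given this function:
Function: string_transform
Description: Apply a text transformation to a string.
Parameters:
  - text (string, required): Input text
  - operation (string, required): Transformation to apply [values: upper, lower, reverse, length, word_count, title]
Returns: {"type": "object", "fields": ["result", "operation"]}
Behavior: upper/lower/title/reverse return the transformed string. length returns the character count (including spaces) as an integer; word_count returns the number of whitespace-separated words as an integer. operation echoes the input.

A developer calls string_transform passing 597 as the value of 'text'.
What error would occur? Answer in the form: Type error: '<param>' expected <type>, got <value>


Spec: 'text' is declared as string; 597 is an integer.
Type error: 'text' expected string, got 597


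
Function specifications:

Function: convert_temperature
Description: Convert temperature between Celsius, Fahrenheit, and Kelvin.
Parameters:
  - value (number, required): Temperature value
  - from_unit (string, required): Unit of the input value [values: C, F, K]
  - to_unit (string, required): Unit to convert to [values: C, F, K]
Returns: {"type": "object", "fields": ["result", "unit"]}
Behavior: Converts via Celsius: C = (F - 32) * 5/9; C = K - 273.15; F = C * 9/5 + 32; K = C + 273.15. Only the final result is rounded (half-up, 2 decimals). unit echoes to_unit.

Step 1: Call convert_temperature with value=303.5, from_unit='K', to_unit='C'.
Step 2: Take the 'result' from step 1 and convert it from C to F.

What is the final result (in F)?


Step 1: convert_temperature(value=303.5, from_unit=K, to_unit=C)
  To C: 303.5 - 273.15 = 30.35
  Target is C: 30.35
  Round to 2 decimals: 30.35
  -> result = 30.35 C
Step 2: convert_temperature(value=30.35, from_unit=C, to_unit=F)
  Input already in C: 30.35
  To F: 30.35 * 9/5 + 32 = 86.63
  Round to 2 decimals: 86.63
  -> result = 86.63 F
86.63 F


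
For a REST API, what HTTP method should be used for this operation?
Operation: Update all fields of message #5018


GET = read, POST = create, PUT = update/replace, DELETE = remove
This operation is an update/replace.
PUT


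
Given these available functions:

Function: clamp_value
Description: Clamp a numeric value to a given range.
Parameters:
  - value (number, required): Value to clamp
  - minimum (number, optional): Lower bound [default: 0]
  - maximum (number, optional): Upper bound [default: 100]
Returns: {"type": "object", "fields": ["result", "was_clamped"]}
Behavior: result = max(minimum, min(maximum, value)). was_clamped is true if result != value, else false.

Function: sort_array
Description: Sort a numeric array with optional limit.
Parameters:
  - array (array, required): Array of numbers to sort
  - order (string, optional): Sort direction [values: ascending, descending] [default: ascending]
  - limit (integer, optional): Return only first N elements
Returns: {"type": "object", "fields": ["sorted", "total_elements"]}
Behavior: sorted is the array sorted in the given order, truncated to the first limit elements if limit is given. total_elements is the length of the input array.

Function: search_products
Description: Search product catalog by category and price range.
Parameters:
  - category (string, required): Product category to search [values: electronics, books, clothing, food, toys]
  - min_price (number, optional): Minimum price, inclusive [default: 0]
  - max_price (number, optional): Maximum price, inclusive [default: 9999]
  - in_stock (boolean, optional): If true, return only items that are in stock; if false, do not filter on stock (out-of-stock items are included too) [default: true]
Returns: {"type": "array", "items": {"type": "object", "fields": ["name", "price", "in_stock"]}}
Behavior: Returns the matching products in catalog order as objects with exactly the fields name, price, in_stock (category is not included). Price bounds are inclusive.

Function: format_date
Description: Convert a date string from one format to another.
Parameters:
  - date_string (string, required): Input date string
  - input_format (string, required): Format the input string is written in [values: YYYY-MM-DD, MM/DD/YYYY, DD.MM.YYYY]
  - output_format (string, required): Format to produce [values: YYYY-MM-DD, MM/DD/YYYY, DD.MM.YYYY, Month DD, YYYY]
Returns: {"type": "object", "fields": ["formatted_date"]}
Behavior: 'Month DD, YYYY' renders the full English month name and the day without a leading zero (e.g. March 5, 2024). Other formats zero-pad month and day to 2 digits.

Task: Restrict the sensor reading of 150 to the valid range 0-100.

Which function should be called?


The task needs a function whose description is: Clamp a numeric value to a given range.
clamp_value


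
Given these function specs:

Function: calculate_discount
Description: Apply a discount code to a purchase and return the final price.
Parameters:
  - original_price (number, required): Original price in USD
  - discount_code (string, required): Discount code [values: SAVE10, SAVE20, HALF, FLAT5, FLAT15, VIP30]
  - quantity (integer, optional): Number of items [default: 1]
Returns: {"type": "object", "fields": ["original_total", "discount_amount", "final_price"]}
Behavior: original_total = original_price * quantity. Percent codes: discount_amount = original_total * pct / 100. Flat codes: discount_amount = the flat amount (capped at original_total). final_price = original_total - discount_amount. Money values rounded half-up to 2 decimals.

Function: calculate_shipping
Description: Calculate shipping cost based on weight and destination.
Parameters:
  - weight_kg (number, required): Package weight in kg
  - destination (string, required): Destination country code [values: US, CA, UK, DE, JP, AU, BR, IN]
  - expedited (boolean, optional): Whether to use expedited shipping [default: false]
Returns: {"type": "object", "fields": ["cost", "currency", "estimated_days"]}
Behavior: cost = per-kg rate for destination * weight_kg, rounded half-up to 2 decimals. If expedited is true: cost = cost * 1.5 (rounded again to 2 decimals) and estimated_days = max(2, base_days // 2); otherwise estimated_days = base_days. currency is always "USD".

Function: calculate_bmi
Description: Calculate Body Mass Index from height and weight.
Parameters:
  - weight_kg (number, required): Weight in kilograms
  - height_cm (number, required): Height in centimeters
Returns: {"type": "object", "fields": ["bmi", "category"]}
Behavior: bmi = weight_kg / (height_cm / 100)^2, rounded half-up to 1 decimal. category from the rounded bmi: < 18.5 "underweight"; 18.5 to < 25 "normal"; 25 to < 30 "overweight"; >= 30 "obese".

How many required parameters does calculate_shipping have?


Parameters of calculate_shipping: weight_kg (required), destination (required), expedited (optional)
Required count:
2


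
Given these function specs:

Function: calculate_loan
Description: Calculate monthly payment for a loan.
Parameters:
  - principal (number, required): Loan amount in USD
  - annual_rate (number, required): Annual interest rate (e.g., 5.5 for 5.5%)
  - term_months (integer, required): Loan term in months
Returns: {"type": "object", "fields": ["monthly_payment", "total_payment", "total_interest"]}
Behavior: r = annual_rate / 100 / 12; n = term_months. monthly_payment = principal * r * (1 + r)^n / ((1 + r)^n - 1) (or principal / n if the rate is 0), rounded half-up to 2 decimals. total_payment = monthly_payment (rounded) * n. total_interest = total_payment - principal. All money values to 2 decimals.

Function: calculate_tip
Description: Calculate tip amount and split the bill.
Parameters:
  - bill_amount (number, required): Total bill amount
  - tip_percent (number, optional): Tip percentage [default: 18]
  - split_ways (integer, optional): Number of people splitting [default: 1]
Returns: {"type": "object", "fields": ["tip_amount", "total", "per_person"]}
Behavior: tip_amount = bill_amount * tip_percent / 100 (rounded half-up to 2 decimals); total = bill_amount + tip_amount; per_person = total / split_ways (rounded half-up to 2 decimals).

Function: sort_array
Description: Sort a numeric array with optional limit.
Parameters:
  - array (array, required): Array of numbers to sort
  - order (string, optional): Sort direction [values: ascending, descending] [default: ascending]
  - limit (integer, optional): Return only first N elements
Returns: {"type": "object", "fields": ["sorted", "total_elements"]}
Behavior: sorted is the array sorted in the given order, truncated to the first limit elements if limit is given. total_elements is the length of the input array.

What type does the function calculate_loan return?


The calculate_loan spec declares Returns: {"type": "object", "fields": ["monthly_payment", "total_payment", "total_interest"]}
Type:
object


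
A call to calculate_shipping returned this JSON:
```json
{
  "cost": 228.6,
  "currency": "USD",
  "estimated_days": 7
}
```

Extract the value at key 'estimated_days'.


7


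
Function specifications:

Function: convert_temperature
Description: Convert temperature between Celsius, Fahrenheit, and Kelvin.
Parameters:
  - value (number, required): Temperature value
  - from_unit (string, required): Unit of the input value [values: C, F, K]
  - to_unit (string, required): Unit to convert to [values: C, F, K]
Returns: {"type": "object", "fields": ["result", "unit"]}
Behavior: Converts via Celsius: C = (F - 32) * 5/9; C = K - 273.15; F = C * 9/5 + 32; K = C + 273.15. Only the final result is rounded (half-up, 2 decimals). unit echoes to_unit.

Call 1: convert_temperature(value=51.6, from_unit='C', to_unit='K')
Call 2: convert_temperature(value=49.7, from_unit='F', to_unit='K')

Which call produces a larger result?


Call 1:
  Input already in C: 51.6
  To K: 51.6 + 273.15 = 324.75
  Round to 2 decimals: 324.75
  -> 324.75 K
Call 2:
  To C: (49.7 - 32) * 5/9 = 9.833333
  To K: 9.833333 + 273.15 = 282.983333
  Round to 2 decimals: 282.98
  -> 282.98 K
Call 1 (324.75 K)


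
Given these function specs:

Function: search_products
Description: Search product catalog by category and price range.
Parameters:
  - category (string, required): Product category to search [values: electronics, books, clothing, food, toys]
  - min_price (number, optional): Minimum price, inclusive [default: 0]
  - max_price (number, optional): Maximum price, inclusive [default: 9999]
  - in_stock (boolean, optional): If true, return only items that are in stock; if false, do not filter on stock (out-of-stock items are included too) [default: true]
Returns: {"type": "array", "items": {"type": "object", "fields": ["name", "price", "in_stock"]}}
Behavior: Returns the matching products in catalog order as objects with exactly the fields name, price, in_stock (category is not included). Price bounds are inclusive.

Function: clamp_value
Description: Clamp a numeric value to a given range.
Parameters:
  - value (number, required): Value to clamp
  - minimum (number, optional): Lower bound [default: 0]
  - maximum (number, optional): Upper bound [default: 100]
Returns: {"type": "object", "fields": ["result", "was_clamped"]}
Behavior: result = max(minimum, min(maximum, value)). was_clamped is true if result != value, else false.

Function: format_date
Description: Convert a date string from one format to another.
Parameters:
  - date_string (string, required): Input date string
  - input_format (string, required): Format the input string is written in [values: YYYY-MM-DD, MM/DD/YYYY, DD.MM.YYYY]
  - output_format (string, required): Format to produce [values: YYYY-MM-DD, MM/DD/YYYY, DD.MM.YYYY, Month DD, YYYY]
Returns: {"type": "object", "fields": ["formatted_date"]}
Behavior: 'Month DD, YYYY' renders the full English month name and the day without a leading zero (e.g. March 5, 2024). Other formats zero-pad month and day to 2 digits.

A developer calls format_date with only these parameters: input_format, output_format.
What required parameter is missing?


Required parameters: date_string, input_format, output_format
Provided: input_format, output_format
Missing: date_string
date_string


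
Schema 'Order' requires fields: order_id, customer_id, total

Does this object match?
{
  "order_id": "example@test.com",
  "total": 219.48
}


Checking required fields...
Missing: customer_id
Invalid - missing required field 'customer_id'


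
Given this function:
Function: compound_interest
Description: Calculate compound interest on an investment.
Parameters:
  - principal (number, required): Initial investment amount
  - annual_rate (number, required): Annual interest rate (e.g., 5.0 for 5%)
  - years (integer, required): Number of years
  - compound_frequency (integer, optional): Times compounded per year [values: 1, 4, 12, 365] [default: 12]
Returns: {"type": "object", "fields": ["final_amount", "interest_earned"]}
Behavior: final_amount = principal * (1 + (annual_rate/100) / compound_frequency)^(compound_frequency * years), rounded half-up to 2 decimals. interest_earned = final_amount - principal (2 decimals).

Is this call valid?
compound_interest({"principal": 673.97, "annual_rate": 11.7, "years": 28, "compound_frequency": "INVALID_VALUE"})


Checking parameter values...
Parameter 'compound_frequency' has value 'INVALID_VALUE' not in allowed: 1, 4, 12, 365
Invalid - 'compound_frequency' must be one of 1, 4, 12, 365


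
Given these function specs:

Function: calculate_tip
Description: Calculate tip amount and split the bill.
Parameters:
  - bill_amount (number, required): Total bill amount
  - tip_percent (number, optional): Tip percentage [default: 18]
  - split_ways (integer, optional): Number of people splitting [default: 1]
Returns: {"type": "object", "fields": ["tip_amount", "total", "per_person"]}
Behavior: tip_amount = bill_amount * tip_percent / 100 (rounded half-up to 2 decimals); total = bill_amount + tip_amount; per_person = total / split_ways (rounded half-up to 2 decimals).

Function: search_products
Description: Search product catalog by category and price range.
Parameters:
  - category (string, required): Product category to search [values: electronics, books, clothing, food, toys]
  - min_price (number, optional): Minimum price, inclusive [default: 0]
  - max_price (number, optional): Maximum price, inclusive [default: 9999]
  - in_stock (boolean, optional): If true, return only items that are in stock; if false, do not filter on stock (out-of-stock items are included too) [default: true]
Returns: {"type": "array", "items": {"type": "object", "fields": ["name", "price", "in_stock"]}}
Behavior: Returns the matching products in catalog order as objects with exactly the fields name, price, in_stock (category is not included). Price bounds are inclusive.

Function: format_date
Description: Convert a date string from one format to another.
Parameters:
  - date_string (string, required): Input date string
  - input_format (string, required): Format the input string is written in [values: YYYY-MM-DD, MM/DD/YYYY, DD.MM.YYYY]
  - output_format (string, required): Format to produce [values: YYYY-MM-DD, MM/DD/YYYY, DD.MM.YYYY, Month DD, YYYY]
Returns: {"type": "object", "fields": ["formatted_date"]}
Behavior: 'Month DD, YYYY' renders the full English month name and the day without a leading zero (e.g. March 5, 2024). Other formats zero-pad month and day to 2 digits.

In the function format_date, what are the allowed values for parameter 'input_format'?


The format_date spec declares:
  - input_format (string, required): Format the input string is written in [values: YYYY-MM-DD, MM/DD/YYYY, DD.MM.YYYY]
Allowed values:
YYYY-MM-DD, MM/DD/YYYY, DD.MM.YYYY


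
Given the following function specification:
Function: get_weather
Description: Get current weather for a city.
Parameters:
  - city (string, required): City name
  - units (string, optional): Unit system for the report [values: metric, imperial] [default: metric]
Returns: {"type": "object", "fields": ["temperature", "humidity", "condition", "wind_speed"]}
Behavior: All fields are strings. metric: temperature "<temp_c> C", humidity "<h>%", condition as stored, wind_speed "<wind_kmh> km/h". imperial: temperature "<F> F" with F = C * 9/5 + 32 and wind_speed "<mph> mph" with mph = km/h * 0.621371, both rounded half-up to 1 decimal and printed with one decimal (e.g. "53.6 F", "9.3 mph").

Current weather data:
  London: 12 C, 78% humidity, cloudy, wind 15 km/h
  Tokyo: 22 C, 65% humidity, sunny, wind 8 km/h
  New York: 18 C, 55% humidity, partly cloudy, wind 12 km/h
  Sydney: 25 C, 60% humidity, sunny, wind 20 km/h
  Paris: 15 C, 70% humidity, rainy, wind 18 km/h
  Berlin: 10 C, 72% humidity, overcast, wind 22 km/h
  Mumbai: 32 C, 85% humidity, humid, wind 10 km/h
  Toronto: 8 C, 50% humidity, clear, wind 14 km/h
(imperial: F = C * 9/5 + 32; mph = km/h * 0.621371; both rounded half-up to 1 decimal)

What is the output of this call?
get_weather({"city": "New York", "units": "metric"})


New York record: 18 C, 55%, partly cloudy, 12 km/h
metric: report values as stored ('<temp_c> C', '<humidity>%', '<wind_kmh> km/h')
Output:
{"temperature": "18 C", "humidity": "55%", "condition": "partly cloudy", "wind_speed": "12 km/h"}


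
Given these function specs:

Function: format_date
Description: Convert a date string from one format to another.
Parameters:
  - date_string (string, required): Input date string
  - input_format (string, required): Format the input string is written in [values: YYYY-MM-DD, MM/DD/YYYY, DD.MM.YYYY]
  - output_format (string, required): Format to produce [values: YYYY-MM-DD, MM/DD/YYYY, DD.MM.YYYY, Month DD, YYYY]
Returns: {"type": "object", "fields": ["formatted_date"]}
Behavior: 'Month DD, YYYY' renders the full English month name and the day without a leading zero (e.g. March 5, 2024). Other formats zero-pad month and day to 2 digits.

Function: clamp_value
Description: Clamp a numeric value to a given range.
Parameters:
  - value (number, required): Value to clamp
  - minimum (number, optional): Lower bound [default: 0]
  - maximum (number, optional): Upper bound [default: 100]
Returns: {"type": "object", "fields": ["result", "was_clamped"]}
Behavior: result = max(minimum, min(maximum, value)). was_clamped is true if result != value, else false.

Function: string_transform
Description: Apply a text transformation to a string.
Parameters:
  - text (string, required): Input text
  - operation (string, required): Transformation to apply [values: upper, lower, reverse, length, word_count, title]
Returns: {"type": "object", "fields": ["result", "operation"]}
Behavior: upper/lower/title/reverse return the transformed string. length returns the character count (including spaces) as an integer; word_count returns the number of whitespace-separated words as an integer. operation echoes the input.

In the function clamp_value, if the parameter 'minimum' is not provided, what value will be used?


The clamp_value spec declares:
  - minimum (number, optional): Lower bound [default: 0]
Default:
0


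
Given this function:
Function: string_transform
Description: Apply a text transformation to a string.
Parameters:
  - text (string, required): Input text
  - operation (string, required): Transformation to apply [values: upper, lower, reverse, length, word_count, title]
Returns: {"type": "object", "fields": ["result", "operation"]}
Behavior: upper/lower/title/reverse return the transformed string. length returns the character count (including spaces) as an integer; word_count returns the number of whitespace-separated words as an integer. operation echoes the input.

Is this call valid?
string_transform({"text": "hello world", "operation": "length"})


Checking all required parameters present and types match... All valid.
Valid


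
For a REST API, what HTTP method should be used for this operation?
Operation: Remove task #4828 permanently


GET = read, POST = create, PUT = update/replace, DELETE = remove
This operation is a removal.
DELETE


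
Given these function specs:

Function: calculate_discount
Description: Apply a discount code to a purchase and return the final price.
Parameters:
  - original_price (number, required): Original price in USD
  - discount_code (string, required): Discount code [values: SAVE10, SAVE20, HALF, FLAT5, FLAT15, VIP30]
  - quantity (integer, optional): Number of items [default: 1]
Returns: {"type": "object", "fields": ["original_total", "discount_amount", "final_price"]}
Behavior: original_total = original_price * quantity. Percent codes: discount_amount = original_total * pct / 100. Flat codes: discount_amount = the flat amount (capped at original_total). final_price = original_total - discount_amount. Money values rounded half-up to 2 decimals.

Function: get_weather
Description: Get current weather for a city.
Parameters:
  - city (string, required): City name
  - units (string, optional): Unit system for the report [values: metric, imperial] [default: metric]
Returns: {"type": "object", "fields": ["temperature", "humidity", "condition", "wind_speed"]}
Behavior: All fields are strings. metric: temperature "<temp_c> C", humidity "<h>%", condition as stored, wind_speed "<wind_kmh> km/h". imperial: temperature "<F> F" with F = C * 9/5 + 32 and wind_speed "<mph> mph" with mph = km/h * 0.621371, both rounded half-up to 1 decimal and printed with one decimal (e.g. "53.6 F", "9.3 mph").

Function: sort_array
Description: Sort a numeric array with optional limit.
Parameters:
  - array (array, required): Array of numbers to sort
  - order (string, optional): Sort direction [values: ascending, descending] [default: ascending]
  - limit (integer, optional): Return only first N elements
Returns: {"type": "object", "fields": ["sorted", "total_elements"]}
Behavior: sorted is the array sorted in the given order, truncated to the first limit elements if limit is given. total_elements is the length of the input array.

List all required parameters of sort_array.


Parameters of sort_array and their required/optional flag:
  array: required
  order: optional
  limit: optional
array


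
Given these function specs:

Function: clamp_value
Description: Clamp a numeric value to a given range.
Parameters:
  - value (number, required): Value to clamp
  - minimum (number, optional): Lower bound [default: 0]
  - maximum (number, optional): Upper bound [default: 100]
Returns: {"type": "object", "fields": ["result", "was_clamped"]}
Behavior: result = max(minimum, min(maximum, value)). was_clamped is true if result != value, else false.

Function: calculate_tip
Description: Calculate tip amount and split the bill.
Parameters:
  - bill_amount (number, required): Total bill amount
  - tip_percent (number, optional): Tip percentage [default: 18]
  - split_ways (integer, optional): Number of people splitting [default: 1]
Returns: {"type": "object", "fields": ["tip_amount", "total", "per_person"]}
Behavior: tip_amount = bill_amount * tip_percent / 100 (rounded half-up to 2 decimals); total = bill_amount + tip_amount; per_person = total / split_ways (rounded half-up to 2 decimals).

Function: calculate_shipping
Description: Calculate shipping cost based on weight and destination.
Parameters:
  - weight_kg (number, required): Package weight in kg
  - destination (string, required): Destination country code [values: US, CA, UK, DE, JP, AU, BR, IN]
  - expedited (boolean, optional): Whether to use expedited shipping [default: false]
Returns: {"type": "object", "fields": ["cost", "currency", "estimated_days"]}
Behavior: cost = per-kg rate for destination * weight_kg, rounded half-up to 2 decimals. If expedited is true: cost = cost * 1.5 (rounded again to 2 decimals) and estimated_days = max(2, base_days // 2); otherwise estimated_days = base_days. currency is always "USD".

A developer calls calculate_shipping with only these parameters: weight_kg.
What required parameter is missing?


Required parameters: weight_kg, destination
Provided: weight_kg
Missing: destination
destination


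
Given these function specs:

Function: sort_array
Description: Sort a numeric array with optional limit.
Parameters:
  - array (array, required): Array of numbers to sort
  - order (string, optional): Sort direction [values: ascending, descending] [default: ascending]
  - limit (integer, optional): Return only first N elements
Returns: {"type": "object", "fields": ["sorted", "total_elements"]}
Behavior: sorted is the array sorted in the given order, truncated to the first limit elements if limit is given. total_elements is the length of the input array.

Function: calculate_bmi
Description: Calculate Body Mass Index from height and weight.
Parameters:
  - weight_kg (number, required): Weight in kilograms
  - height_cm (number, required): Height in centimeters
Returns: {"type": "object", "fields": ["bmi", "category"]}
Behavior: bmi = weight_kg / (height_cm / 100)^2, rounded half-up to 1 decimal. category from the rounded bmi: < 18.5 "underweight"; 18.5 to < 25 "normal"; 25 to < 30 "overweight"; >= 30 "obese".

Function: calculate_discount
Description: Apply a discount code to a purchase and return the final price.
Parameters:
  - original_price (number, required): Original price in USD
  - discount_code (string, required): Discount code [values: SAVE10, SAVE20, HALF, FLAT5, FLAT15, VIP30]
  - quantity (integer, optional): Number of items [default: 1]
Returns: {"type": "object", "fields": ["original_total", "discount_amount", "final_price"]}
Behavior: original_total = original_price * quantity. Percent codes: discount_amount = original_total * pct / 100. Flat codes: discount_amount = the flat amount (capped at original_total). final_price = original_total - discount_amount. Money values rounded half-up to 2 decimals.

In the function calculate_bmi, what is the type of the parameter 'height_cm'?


The calculate_bmi spec declares:
  - height_cm (number, required): Height in centimeters
Type:
number


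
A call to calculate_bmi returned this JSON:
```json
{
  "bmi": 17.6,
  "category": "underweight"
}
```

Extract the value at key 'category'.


underweight


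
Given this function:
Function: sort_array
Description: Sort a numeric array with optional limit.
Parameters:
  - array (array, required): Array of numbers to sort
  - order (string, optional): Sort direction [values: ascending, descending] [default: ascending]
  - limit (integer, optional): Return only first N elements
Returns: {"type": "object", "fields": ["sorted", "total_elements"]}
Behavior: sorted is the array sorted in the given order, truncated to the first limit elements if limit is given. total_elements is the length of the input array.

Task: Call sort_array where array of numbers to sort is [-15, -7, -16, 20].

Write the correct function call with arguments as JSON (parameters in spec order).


Mapping each described value to its parameter name:
  'Array of numbers to sort' -> array = [-15, -7, -16, 20]
sort_array({"array": [-15, -7, -16, 20]})


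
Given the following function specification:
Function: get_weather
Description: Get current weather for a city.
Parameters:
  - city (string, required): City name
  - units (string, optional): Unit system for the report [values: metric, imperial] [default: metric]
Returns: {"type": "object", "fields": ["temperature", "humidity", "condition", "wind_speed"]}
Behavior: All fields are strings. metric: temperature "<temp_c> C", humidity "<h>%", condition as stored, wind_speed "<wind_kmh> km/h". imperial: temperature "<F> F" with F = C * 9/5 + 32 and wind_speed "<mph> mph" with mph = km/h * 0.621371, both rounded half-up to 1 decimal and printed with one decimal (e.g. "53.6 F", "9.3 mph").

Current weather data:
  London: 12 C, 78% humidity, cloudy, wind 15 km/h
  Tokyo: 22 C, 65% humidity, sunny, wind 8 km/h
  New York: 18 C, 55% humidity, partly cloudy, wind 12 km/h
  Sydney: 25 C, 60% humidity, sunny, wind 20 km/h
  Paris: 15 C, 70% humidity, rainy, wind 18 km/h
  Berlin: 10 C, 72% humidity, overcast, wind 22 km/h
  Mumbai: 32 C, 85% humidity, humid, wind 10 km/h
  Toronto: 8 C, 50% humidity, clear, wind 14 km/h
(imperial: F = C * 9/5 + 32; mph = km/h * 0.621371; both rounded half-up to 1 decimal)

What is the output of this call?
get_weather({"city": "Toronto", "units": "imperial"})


Toronto record: 8 C, 50%, clear, 14 km/h
imperial: temperature = 8 * 9/5 + 32 = 46.4 -> 46.4 F
imperial: wind_speed = 14 * 0.621371 = 8.699194 -> 8.7 mph
Output:
{"temperature": "46.4 F", "humidity": "50%", "condition": "clear", "wind_speed": "8.7 mph"}


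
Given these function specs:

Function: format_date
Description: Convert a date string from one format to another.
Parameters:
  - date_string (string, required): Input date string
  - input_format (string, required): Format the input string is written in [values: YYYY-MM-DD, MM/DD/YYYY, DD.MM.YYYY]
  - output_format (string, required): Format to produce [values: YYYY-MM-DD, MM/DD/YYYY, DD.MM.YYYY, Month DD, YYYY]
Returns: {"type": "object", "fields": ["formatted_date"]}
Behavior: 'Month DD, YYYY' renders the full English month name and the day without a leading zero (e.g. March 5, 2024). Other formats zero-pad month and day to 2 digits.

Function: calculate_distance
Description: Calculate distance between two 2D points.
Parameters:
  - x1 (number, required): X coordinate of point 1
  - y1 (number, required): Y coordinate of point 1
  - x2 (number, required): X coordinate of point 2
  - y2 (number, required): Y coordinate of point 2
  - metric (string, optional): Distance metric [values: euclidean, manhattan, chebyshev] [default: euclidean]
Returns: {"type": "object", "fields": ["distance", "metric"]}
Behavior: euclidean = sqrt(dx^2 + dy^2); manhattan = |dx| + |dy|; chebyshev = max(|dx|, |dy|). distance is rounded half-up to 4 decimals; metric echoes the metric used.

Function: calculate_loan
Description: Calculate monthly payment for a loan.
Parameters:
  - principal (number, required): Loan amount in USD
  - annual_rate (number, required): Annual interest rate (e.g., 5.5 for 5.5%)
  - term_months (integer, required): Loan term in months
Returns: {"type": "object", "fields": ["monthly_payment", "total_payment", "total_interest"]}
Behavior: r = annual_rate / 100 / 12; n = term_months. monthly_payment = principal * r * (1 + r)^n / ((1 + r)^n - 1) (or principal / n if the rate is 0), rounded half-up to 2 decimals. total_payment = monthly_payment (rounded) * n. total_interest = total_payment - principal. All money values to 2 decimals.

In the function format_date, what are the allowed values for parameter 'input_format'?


The format_date spec declares:
  - input_format (string, required): Format the input string is written in [values: YYYY-MM-DD, MM/DD/YYYY, DD.MM.YYYY]
Allowed values:
YYYY-MM-DD, MM/DD/YYYY, DD.MM.YYYY


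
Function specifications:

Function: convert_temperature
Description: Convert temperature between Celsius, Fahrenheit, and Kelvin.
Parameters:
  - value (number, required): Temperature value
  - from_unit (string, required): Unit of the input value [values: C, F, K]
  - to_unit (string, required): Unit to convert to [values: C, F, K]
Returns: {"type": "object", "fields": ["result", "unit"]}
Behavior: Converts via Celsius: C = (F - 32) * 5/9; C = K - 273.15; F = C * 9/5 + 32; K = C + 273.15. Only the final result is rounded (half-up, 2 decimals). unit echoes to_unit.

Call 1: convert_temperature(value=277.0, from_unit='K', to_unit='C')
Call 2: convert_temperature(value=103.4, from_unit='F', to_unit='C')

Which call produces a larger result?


Call 1:
  To C: 277 - 273.15 = 3.85
  Target is C: 3.85
  Round to 2 decimals: 3.85
  -> 3.85 C
Call 2:
  To C: (103.4 - 32) * 5/9 = 39.666667
  Target is C: 39.666667
  Round to 2 decimals: 39.67
  -> 39.67 C
Call 2 (39.67 C)


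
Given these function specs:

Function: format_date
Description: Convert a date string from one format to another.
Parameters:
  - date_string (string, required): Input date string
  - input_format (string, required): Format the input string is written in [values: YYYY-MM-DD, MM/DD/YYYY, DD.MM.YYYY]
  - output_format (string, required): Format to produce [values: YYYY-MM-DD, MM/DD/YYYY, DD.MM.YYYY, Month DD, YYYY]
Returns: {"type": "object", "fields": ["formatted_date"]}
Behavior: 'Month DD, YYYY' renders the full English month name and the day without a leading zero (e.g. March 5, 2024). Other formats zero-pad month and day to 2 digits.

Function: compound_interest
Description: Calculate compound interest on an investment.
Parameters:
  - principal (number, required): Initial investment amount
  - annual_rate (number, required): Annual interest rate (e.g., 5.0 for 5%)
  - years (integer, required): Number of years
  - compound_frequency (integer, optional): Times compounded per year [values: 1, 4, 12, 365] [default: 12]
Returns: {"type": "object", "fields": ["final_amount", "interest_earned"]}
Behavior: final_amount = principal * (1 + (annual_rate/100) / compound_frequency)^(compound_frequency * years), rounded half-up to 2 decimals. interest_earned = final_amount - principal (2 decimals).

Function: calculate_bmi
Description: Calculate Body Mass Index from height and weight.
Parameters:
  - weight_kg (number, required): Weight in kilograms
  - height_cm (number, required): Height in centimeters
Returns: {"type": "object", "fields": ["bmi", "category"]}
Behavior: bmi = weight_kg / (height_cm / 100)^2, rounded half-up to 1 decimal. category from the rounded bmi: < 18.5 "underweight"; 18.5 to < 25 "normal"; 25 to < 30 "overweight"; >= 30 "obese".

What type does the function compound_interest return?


The compound_interest spec declares Returns: {"type": "object", "fields": ["final_amount", "interest_earned"]}
Type:
object
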